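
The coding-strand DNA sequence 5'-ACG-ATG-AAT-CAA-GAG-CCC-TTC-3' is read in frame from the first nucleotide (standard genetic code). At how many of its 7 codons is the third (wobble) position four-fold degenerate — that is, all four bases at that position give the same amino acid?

2

Codon 1 ACG (Thr): third position 4-fold.
Codon 2 ATG (Met): third position 1-fold.
Codon 3 AAT (Asn): third position 2-fold.
Codon 4 CAA (Gln): third position 2-fold.
Codon 5 GAG (Glu): third position 2-fold.
Codon 6 CCC (Pro): third position 4-fold.
Codon 7 TTC (Phe): third position 2-fold.
Four-fold degenerate third positions: 2.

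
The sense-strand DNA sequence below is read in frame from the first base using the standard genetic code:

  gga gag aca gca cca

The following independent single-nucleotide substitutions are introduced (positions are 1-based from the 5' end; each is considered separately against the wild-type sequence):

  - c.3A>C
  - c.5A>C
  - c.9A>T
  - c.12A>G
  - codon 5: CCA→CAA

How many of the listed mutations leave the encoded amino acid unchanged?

Codon 1: GGA (Gly) → GGC (Gly) — synonymous.
Codon 2: GAG (Glu) → GCG (Ala) — missense.
Codon 3: ACA (Thr) → ACT (Thr) — synonymous.
Codon 4: GCA (Ala) → GCG (Ala) — synonymous.
Codon 5: CCA (Pro) → CAA (Gln) — missense.
Synonymous: 3 of 5.

3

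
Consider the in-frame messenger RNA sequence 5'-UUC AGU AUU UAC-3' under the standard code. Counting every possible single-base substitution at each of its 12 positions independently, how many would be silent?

5

Codon 1 (UUC, Phe): 1 synonymous substitution.
Codon 2 (AGU, Ser): 1 synonymous substitution.
Codon 3 (AUU, Ile): 2 synonymous substitutions.
Codon 4 (UAC, Tyr): 1 synonymous substitution.
Total: 1 + 1 + 2 + 1 = 5.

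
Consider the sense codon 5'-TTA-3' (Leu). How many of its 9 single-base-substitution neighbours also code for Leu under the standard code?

Position 1: CTA → 1 synonymous.
Position 2: none → 0 synonymous.
Position 3: TTG → 1 synonymous.
Total: 1 + 0 + 1 = 2.

2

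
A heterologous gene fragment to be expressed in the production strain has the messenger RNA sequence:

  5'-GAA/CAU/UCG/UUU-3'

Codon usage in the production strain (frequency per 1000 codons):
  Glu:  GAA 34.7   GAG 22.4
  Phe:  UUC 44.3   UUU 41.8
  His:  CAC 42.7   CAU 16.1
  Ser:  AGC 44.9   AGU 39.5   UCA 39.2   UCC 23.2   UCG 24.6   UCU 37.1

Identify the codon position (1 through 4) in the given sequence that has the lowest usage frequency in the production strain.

2

Codon 1 GAA (Glu): 34.7 per 1000.
Codon 2 CAU (His): 16.1 per 1000.
Codon 3 UCG (Ser): 24.6 per 1000.
Codon 4 UUU (Phe): 41.8 per 1000.
Lowest frequency is 16.1 at codon 2.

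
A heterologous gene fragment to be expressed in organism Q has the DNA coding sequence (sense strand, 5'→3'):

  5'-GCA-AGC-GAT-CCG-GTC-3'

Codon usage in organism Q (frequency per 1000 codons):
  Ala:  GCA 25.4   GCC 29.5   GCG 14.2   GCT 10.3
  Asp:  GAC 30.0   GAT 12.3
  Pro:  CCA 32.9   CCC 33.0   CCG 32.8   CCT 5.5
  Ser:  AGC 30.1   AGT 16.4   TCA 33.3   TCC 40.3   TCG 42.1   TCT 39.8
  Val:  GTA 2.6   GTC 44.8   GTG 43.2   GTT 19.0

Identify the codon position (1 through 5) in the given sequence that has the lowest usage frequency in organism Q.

3

Codon 1 GCA (Ala): 25.4 per 1000.
Codon 2 AGC (Ser): 30.1 per 1000.
Codon 3 GAT (Asp): 12.3 per 1000.
Codon 4 CCG (Pro): 32.8 per 1000.
Codon 5 GTC (Val): 44.8 per 1000.
Lowest frequency is 12.3 at codon 3.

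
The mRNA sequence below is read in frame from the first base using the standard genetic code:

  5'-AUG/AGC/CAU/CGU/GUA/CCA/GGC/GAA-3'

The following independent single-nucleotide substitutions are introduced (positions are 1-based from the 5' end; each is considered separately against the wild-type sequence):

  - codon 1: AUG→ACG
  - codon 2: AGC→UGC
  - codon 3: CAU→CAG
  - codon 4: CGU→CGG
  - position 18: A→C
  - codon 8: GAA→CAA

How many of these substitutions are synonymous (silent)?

2

Codon 1: AUG (Met) → ACG (Thr) — missense.
Codon 2: AGC (Ser) → UGC (Cys) — missense.
Codon 3: CAU (His) → CAG (Gln) — missense.
Codon 4: CGU (Arg) → CGG (Arg) — synonymous.
Codon 6: CCA (Pro) → CCC (Pro) — synonymous.
Codon 8: GAA (Glu) → CAA (Gln) — missense.
Synonymous: 2 of 6.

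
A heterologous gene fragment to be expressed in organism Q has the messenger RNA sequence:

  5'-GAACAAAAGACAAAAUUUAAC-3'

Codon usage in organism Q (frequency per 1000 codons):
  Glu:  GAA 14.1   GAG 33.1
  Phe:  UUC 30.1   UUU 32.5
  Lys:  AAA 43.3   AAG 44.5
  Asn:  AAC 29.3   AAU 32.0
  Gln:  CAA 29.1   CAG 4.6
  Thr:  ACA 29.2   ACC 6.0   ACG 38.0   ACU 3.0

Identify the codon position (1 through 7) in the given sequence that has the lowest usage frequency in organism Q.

1

Codon 1 GAA (Glu): 14.1 per 1000.
Codon 2 CAA (Gln): 29.1 per 1000.
Codon 3 AAG (Lys): 44.5 per 1000.
Codon 4 ACA (Thr): 29.2 per 1000.
Codon 5 AAA (Lys): 43.3 per 1000.
Codon 6 UUU (Phe): 32.5 per 1000.
Codon 7 AAC (Asn): 29.3 per 1000.
Lowest frequency is 14.1 at codon 1.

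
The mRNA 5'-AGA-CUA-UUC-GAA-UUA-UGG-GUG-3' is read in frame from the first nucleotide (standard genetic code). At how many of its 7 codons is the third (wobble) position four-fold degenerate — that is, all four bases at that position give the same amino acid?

2

Codon 1 AGA (Arg): third position 2-fold.
Codon 2 CUA (Leu): third position 4-fold.
Codon 3 UUC (Phe): third position 2-fold.
Codon 4 GAA (Glu): third position 2-fold.
Codon 5 UUA (Leu): third position 2-fold.
Codon 6 UGG (Trp): third position 1-fold.
Codon 7 GUG (Val): third position 4-fold.
Four-fold degenerate third positions: 2.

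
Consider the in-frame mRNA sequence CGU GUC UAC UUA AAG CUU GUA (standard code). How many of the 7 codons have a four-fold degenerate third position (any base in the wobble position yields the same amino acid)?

4

Codon 1 CGU (Arg): third position 4-fold.
Codon 2 GUC (Val): third position 4-fold.
Codon 3 UAC (Tyr): third position 2-fold.
Codon 4 UUA (Leu): third position 2-fold.
Codon 5 AAG (Lys): third position 2-fold.
Codon 6 CUU (Leu): third position 4-fold.
Codon 7 GUA (Val): third position 4-fold.
Four-fold degenerate third positions: 4.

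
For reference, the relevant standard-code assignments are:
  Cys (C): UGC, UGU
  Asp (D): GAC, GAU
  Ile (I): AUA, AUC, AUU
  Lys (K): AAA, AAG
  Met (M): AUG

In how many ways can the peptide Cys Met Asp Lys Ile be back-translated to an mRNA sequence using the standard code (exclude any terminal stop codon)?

24

Cys: 2 codons.
Met: 1 codon.
Asp: 2 codons.
Lys: 2 codons.
Ile: 3 codons.
2 × 1 × 2 × 2 × 3 = 24.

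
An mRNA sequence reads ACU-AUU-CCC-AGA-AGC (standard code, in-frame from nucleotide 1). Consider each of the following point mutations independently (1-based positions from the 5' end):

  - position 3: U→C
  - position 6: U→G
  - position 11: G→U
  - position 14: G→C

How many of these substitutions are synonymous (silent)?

1

Codon 1: ACU (Thr) → ACC (Thr) — synonymous.
Codon 2: AUU (Ile) → AUG (Met) — missense.
Codon 4: AGA (Arg) → AUA (Ile) — missense.
Codon 5: AGC (Ser) → ACC (Thr) — missense.
Synonymous: 1 of 4.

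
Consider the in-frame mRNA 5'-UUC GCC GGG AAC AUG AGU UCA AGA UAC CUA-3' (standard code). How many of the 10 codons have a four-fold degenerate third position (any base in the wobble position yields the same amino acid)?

Codon 1 UUC (Phe): third position 2-fold.
Codon 2 GCC (Ala): third position 4-fold.
Codon 3 GGG (Gly): third position 4-fold.
Codon 4 AAC (Asn): third position 2-fold.
Codon 5 AUG (Met): third position 1-fold.
Codon 6 AGU (Ser): third position 2-fold.
Codon 7 UCA (Ser): third position 4-fold.
Codon 8 AGA (Arg): third position 2-fold.
Codon 9 UAC (Tyr): third position 2-fold.
Codon 10 CUA (Leu): third position 4-fold.
Four-fold degenerate third positions: 4.

4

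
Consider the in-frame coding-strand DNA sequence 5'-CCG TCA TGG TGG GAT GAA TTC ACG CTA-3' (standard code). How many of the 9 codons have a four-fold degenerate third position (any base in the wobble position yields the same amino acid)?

Codon 1 CCG (Pro): third position 4-fold.
Codon 2 TCA (Ser): third position 4-fold.
Codon 3 TGG (Trp): third position 1-fold.
Codon 4 TGG (Trp): third position 1-fold.
Codon 5 GAT (Asp): third position 2-fold.
Codon 6 GAA (Glu): third position 2-fold.
Codon 7 TTC (Phe): third position 2-fold.
Codon 8 ACG (Thr): third position 4-fold.
Codon 9 CTA (Leu): third position 4-fold.
Four-fold degenerate third positions: 4.

4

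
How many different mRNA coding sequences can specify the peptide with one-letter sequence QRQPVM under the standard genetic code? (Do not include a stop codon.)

384

Gln: 2 codons.
Arg: 6 codons.
Gln: 2 codons.
Pro: 4 codons.
Val: 4 codons.
Met: 1 codon.
2 × 6 × 2 × 4 × 4 × 1 = 384.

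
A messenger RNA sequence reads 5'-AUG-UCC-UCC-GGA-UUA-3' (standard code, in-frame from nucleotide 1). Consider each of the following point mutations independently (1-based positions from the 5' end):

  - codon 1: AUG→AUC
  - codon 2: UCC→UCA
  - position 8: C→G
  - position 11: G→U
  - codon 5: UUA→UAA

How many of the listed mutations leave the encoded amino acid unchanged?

Codon 1: AUG (Met) → AUC (Ile) — missense.
Codon 2: UCC (Ser) → UCA (Ser) — synonymous.
Codon 3: UCC (Ser) → UGC (Cys) — missense.
Codon 4: GGA (Gly) → GUA (Val) — missense.
Codon 5: UUA (Leu) → UAA (Stop) — nonsense.
Synonymous: 1 of 5.

1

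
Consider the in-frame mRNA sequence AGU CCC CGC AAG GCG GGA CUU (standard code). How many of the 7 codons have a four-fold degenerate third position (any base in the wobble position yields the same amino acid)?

5

Codon 1 AGU (Ser): third position 2-fold.
Codon 2 CCC (Pro): third position 4-fold.
Codon 3 CGC (Arg): third position 4-fold.
Codon 4 AAG (Lys): third position 2-fold.
Codon 5 GCG (Ala): third position 4-fold.
Codon 6 GGA (Gly): third position 4-fold.
Codon 7 CUU (Leu): third position 4-fold.
Four-fold degenerate third positions: 5.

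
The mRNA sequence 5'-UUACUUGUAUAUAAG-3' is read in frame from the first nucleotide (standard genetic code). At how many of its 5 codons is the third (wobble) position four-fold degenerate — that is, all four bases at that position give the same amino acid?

2

Codon 1 UUA (Leu): third position 2-fold.
Codon 2 CUU (Leu): third position 4-fold.
Codon 3 GUA (Val): third position 4-fold.
Codon 4 UAU (Tyr): third position 2-fold.
Codon 5 AAG (Lys): third position 2-fold.
Four-fold degenerate third positions: 2.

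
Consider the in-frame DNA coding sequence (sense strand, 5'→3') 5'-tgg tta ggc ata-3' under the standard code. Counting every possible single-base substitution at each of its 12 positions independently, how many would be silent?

Codon 1 (TGG, Trp): 0 synonymous substitutions.
Codon 2 (TTA, Leu): 2 synonymous substitutions.
Codon 3 (GGC, Gly): 3 synonymous substitutions.
Codon 4 (ATA, Ile): 2 synonymous substitutions.
Total: 0 + 2 + 3 + 2 = 7.

7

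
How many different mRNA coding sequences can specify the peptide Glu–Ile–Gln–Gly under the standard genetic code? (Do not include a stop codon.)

48

Glu: 2 codons.
Ile: 3 codons.
Gln: 2 codons.
Gly: 4 codons.
2 × 3 × 2 × 4 = 48.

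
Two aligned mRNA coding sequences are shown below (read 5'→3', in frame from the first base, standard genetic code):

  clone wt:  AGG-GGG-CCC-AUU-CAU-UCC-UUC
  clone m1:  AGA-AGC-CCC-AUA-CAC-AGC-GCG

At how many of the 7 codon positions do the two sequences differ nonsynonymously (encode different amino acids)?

Codon 1: AGG Arg / AGA Arg — synonymous.
Codon 2: GGG Gly / AGC Ser — nonsynonymous.
Codon 3: CCC Pro / CCC Pro — identical.
Codon 4: AUU Ile / AUA Ile — synonymous.
Codon 5: CAU His / CAC His — synonymous.
Codon 6: UCC Ser / AGC Ser — synonymous.
Codon 7: UUC Phe / GCG Ala — nonsynonymous.
Nonsynonymous differences: 2.

2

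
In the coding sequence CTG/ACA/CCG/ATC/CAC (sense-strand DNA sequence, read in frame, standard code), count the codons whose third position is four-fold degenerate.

3

Codon 1 CTG (Leu): third position 4-fold.
Codon 2 ACA (Thr): third position 4-fold.
Codon 3 CCG (Pro): third position 4-fold.
Codon 4 ATC (Ile): third position 3-fold.
Codon 5 CAC (His): third position 2-fold.
Four-fold degenerate third positions: 3.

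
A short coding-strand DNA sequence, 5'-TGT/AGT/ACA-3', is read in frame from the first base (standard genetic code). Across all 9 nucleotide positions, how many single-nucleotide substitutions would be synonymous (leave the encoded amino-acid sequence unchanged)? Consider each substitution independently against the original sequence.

Codon 1 (TGT, Cys): 1 synonymous substitution.
Codon 2 (AGT, Ser): 1 synonymous substitution.
Codon 3 (ACA, Thr): 3 synonymous substitutions.
Total: 1 + 1 + 3 = 5.

5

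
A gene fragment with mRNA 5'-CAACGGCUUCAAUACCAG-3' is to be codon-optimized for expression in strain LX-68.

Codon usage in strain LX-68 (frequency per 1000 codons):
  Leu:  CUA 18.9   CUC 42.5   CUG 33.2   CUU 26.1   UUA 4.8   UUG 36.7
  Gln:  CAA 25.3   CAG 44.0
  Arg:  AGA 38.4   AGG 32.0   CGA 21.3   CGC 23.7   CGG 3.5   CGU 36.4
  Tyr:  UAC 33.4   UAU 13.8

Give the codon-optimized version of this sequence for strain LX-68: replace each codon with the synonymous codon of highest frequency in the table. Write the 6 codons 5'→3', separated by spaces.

CAG AGA CUC CAG UAC CAG

Codon 1 (Gln): best is CAG at 44.0.
Codon 2 (Arg): best is AGA at 38.4.
Codon 3 (Leu): best is CUC at 42.5.
Codon 4 (Gln): best is CAG at 44.0.
Codon 5 (Tyr): best is UAC at 33.4.
Codon 6 (Gln): best is CAG at 44.0.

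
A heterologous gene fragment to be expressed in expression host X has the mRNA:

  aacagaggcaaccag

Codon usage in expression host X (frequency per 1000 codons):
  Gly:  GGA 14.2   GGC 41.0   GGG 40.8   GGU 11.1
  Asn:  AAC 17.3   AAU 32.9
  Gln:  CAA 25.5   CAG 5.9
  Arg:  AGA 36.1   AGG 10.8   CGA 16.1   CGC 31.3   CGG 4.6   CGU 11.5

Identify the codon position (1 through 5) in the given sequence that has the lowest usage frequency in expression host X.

Codon 1 AAC (Asn): 17.3 per 1000.
Codon 2 AGA (Arg): 36.1 per 1000.
Codon 3 GGC (Gly): 41.0 per 1000.
Codon 4 AAC (Asn): 17.3 per 1000.
Codon 5 CAG (Gln): 5.9 per 1000.
Lowest frequency is 5.9 at codon 5.

5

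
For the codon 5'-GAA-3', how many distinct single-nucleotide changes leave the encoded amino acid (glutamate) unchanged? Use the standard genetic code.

Position 1: none → 0 synonymous.
Position 2: none → 0 synonymous.
Position 3: GAG → 1 synonymous.
Total: 0 + 0 + 1 = 1.

1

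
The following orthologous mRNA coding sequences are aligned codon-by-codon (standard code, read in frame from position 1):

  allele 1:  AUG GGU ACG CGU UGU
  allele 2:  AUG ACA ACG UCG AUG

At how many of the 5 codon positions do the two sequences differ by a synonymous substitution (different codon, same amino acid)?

Codon 1: AUG Met / AUG Met — identical.
Codon 2: GGU Gly / ACA Thr — nonsynonymous.
Codon 3: ACG Thr / ACG Thr — identical.
Codon 4: CGU Arg / UCG Ser — nonsynonymous.
Codon 5: UGU Cys / AUG Met — nonsynonymous.
Synonymous differences: 0.

0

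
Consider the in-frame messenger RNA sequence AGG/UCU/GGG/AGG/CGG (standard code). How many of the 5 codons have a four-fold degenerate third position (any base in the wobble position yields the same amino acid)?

Codon 1 AGG (Arg): third position 2-fold.
Codon 2 UCU (Ser): third position 4-fold.
Codon 3 GGG (Gly): third position 4-fold.
Codon 4 AGG (Arg): third position 2-fold.
Codon 5 CGG (Arg): third position 4-fold.
Four-fold degenerate third positions: 3.

3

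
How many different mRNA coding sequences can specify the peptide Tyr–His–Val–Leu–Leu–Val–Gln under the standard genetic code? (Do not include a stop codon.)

4608

Tyr: 2 codons.
His: 2 codons.
Val: 4 codons.
Leu: 6 codons.
Leu: 6 codons.
Val: 4 codons.
Gln: 2 codons.
2 × 2 × 4 × 6 × 6 × 4 × 2 = 4608.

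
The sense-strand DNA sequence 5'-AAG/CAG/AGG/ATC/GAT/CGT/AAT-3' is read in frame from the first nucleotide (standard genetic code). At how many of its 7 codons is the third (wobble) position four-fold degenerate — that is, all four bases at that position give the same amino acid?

Codon 1 AAG (Lys): third position 2-fold.
Codon 2 CAG (Gln): third position 2-fold.
Codon 3 AGG (Arg): third position 2-fold.
Codon 4 ATC (Ile): third position 3-fold.
Codon 5 GAT (Asp): third position 2-fold.
Codon 6 CGT (Arg): third position 4-fold.
Codon 7 AAT (Asn): third position 2-fold.
Four-fold degenerate third positions: 1.

1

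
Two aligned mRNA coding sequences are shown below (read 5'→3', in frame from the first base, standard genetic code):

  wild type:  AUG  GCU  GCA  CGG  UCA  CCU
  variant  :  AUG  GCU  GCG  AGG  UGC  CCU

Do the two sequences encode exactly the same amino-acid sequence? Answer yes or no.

no

Codon 1: AUG Met / AUG Met — identical.
Codon 2: GCU Ala / GCU Ala — identical.
Codon 3: GCA Ala / GCG Ala — synonymous.
Codon 4: CGG Arg / AGG Arg — synonymous.
Codon 5: UCA Ser / UGC Cys — nonsynonymous.
Codon 6: CCU Pro / CCU Pro — identical.
Nonsynonymous differences: 1 → different protein.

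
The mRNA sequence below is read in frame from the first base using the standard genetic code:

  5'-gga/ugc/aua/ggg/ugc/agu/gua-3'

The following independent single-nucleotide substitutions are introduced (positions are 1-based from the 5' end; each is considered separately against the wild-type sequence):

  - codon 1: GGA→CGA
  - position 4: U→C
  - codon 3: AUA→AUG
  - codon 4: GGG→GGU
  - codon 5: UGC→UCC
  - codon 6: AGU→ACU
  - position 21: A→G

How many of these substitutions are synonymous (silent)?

Codon 1: GGA (Gly) → CGA (Arg) — missense.
Codon 2: UGC (Cys) → CGC (Arg) — missense.
Codon 3: AUA (Ile) → AUG (Met) — missense.
Codon 4: GGG (Gly) → GGU (Gly) — synonymous.
Codon 5: UGC (Cys) → UCC (Ser) — missense.
Codon 6: AGU (Ser) → ACU (Thr) — missense.
Codon 7: GUA (Val) → GUG (Val) — synonymous.
Synonymous: 2 of 7.

2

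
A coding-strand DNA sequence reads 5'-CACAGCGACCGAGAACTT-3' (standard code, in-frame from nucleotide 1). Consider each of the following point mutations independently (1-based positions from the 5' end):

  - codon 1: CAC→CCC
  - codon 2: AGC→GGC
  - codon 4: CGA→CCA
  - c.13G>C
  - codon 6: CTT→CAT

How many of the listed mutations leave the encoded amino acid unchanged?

0

Codon 1: CAC (His) → CCC (Pro) — missense.
Codon 2: AGC (Ser) → GGC (Gly) — missense.
Codon 4: CGA (Arg) → CCA (Pro) — missense.
Codon 5: GAA (Glu) → CAA (Gln) — missense.
Codon 6: CTT (Leu) → CAT (His) — missense.
Synonymous: 0 of 5.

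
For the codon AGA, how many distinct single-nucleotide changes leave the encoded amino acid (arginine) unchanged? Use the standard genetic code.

Position 1: CGA → 1 synonymous.
Position 2: none → 0 synonymous.
Position 3: AGG → 1 synonymous.
Total: 1 + 0 + 1 = 2.

2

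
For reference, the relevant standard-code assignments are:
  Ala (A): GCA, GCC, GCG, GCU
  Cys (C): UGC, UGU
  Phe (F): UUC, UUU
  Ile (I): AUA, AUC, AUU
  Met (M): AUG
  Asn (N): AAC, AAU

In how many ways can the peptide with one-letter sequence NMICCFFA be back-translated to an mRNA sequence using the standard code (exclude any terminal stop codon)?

Asn: 2 codons.
Met: 1 codon.
Ile: 3 codons.
Cys: 2 codons.
Cys: 2 codons.
Phe: 2 codons.
Phe: 2 codons.
Ala: 4 codons.
2 × 1 × 3 × 2 × 2 × 2 × 2 × 4 = 384.

384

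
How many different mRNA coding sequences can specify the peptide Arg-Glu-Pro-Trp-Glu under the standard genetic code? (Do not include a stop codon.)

96

Arg: 6 codons.
Glu: 2 codons.
Pro: 4 codons.
Trp: 1 codon.
Glu: 2 codons.
6 × 2 × 4 × 1 × 2 = 96.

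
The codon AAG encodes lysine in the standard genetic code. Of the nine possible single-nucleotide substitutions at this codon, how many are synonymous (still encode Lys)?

Position 1: none → 0 synonymous.
Position 2: none → 0 synonymous.
Position 3: AAA → 1 synonymous.
Total: 0 + 0 + 1 = 1.

1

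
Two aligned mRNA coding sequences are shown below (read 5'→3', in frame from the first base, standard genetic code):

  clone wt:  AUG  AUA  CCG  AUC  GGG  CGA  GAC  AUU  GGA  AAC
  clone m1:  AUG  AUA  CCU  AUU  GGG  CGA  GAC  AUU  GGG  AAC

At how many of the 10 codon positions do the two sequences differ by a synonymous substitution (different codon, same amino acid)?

3

Codon 1: AUG Met / AUG Met — identical.
Codon 2: AUA Ile / AUA Ile — identical.
Codon 3: CCG Pro / CCU Pro — synonymous.
Codon 4: AUC Ile / AUU Ile — synonymous.
Codon 5: GGG Gly / GGG Gly — identical.
Codon 6: CGA Arg / CGA Arg — identical.
Codon 7: GAC Asp / GAC Asp — identical.
Codon 8: AUU Ile / AUU Ile — identical.
Codon 9: GGA Gly / GGG Gly — synonymous.
Codon 10: AAC Asn / AAC Asn — identical.
Synonymous differences: 3.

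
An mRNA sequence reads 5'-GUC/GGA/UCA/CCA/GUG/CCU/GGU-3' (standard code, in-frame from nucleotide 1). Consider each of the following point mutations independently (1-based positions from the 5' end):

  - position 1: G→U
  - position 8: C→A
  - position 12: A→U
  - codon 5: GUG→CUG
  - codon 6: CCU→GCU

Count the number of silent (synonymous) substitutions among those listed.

Codon 1: GUC (Val) → UUC (Phe) — missense.
Codon 3: UCA (Ser) → UAA (Stop) — nonsense.
Codon 4: CCA (Pro) → CCU (Pro) — synonymous.
Codon 5: GUG (Val) → CUG (Leu) — missense.
Codon 6: CCU (Pro) → GCU (Ala) — missense.
Synonymous: 1 of 5.

1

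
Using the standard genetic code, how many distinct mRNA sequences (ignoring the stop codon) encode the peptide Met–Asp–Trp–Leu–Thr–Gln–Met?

96

Met: 1 codon.
Asp: 2 codons.
Trp: 1 codon.
Leu: 6 codons.
Thr: 4 codons.
Gln: 2 codons.
Met: 1 codon.
1 × 2 × 1 × 6 × 4 × 2 × 1 = 96.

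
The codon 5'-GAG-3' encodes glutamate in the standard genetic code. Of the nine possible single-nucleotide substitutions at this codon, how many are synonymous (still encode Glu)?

Position 1: none → 0 synonymous.
Position 2: none → 0 synonymous.
Position 3: GAA → 1 synonymous.
Total: 0 + 0 + 1 = 1.

1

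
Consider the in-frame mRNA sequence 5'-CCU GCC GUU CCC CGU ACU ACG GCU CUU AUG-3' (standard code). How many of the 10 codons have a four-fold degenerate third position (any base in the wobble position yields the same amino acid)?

Codon 1 CCU (Pro): third position 4-fold.
Codon 2 GCC (Ala): third position 4-fold.
Codon 3 GUU (Val): third position 4-fold.
Codon 4 CCC (Pro): third position 4-fold.
Codon 5 CGU (Arg): third position 4-fold.
Codon 6 ACU (Thr): third position 4-fold.
Codon 7 ACG (Thr): third position 4-fold.
Codon 8 GCU (Ala): third position 4-fold.
Codon 9 CUU (Leu): third position 4-fold.
Codon 10 AUG (Met): third position 1-fold.
Four-fold degenerate third positions: 9.

9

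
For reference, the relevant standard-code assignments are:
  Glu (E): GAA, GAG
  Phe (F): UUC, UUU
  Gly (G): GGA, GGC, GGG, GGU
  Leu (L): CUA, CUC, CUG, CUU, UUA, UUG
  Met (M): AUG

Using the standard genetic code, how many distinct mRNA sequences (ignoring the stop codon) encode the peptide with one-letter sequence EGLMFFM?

192

Glu: 2 codons.
Gly: 4 codons.
Leu: 6 codons.
Met: 1 codon.
Phe: 2 codons.
Phe: 2 codons.
Met: 1 codon.
2 × 4 × 6 × 1 × 2 × 2 × 1 = 192.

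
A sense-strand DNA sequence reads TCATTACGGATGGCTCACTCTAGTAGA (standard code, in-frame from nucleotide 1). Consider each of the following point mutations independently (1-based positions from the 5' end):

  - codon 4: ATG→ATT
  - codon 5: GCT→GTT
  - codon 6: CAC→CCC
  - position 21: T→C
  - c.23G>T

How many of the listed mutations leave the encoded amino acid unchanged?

1

Codon 4: ATG (Met) → ATT (Ile) — missense.
Codon 5: GCT (Ala) → GTT (Val) — missense.
Codon 6: CAC (His) → CCC (Pro) — missense.
Codon 7: TCT (Ser) → TCC (Ser) — synonymous.
Codon 8: AGT (Ser) → ATT (Ile) — missense.
Synonymous: 1 of 5.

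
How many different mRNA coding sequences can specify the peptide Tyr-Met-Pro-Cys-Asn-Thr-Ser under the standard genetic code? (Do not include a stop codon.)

768

Tyr: 2 codons.
Met: 1 codon.
Pro: 4 codons.
Cys: 2 codons.
Asn: 2 codons.
Thr: 4 codons.
Ser: 6 codons.
2 × 1 × 4 × 2 × 2 × 4 × 6 = 768.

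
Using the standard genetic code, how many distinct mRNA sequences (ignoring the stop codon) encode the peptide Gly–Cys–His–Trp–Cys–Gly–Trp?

Gly: 4 codons.
Cys: 2 codons.
His: 2 codons.
Trp: 1 codon.
Cys: 2 codons.
Gly: 4 codons.
Trp: 1 codon.
4 × 2 × 2 × 1 × 2 × 4 × 1 = 128.

128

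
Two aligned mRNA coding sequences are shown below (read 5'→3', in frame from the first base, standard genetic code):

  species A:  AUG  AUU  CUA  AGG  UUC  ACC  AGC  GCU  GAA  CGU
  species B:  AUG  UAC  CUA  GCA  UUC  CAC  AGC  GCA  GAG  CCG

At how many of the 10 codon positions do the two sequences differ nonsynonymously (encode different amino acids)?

Codon 1: AUG Met / AUG Met — identical.
Codon 2: AUU Ile / UAC Tyr — nonsynonymous.
Codon 3: CUA Leu / CUA Leu — identical.
Codon 4: AGG Arg / GCA Ala — nonsynonymous.
Codon 5: UUC Phe / UUC Phe — identical.
Codon 6: ACC Thr / CAC His — nonsynonymous.
Codon 7: AGC Ser / AGC Ser — identical.
Codon 8: GCU Ala / GCA Ala — synonymous.
Codon 9: GAA Glu / GAG Glu — synonymous.
Codon 10: CGU Arg / CCG Pro — nonsynonymous.
Nonsynonymous differences: 4.

4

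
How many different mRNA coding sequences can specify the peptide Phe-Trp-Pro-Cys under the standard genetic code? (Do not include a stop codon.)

16

Phe: 2 codons.
Trp: 1 codon.
Pro: 4 codons.
Cys: 2 codons.
2 × 1 × 4 × 2 = 16.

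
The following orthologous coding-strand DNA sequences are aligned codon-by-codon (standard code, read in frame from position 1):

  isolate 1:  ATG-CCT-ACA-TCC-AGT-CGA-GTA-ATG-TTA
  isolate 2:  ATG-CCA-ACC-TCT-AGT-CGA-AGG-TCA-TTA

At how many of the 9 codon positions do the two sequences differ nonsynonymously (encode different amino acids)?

Codon 1: ATG Met / ATG Met — identical.
Codon 2: CCT Pro / CCA Pro — synonymous.
Codon 3: ACA Thr / ACC Thr — synonymous.
Codon 4: TCC Ser / TCT Ser — synonymous.
Codon 5: AGT Ser / AGT Ser — identical.
Codon 6: CGA Arg / CGA Arg — identical.
Codon 7: GTA Val / AGG Arg — nonsynonymous.
Codon 8: ATG Met / TCA Ser — nonsynonymous.
Codon 9: TTA Leu / TTA Leu — identical.
Nonsynonymous differences: 2.

2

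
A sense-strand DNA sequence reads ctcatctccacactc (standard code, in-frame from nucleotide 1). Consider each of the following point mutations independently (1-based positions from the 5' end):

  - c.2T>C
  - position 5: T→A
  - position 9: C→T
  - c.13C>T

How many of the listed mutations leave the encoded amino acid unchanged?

1

Codon 1: CTC (Leu) → CCC (Pro) — missense.
Codon 2: ATC (Ile) → AAC (Asn) — missense.
Codon 3: TCC (Ser) → TCT (Ser) — synonymous.
Codon 5: CTC (Leu) → TTC (Phe) — missense.
Synonymous: 1 of 4.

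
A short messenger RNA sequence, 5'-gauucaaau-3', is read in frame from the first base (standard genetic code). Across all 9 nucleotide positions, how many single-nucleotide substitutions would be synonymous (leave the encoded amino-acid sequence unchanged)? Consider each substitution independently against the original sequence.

Codon 1 (GAU, Asp): 1 synonymous substitution.
Codon 2 (UCA, Ser): 3 synonymous substitutions.
Codon 3 (AAU, Asn): 1 synonymous substitution.
Total: 1 + 3 + 1 = 5.

5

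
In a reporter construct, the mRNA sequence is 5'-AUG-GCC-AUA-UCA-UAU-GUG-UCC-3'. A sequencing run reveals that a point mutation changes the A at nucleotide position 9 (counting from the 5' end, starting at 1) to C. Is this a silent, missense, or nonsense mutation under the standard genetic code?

silent

Position 9 falls in codon 3: AUA → Ile.
After the substitution the codon is AUC → Ile.
Both encode Ile, so the change is synonymous.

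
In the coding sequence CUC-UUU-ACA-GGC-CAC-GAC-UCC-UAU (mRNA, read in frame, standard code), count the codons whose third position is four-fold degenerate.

Codon 1 CUC (Leu): third position 4-fold.
Codon 2 UUU (Phe): third position 2-fold.
Codon 3 ACA (Thr): third position 4-fold.
Codon 4 GGC (Gly): third position 4-fold.
Codon 5 CAC (His): third position 2-fold.
Codon 6 GAC (Asp): third position 2-fold.
Codon 7 UCC (Ser): third position 4-fold.
Codon 8 UAU (Tyr): third position 2-fold.
Four-fold degenerate third positions: 4.

4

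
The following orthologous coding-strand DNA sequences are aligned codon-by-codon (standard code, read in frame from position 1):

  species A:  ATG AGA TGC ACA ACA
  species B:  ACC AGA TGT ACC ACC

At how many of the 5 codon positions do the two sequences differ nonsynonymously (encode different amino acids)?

1

Codon 1: ATG Met / ACC Thr — nonsynonymous.
Codon 2: AGA Arg / AGA Arg — identical.
Codon 3: TGC Cys / TGT Cys — synonymous.
Codon 4: ACA Thr / ACC Thr — synonymous.
Codon 5: ACA Thr / ACC Thr — synonymous.
Nonsynonymous differences: 1.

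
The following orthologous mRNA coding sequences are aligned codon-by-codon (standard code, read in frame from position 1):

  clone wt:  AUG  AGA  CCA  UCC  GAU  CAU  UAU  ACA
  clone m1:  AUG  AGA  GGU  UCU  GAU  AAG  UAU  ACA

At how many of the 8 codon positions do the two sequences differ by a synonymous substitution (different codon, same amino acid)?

Codon 1: AUG Met / AUG Met — identical.
Codon 2: AGA Arg / AGA Arg — identical.
Codon 3: CCA Pro / GGU Gly — nonsynonymous.
Codon 4: UCC Ser / UCU Ser — synonymous.
Codon 5: GAU Asp / GAU Asp — identical.
Codon 6: CAU His / AAG Lys — nonsynonymous.
Codon 7: UAU Tyr / UAU Tyr — identical.
Codon 8: ACA Thr / ACA Thr — identical.
Synonymous differences: 1.

1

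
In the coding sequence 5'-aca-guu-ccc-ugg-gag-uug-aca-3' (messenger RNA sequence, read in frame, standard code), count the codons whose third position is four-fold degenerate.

4

Codon 1 ACA (Thr): third position 4-fold.
Codon 2 GUU (Val): third position 4-fold.
Codon 3 CCC (Pro): third position 4-fold.
Codon 4 UGG (Trp): third position 1-fold.
Codon 5 GAG (Glu): third position 2-fold.
Codon 6 UUG (Leu): third position 2-fold.
Codon 7 ACA (Thr): third position 4-fold.
Four-fold degenerate third positions: 4.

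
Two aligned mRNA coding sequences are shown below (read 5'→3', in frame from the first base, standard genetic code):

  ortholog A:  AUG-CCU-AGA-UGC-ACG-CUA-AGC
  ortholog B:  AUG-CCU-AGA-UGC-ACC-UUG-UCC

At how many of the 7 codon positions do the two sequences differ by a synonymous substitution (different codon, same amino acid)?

3

Codon 1: AUG Met / AUG Met — identical.
Codon 2: CCU Pro / CCU Pro — identical.
Codon 3: AGA Arg / AGA Arg — identical.
Codon 4: UGC Cys / UGC Cys — identical.
Codon 5: ACG Thr / ACC Thr — synonymous.
Codon 6: CUA Leu / UUG Leu — synonymous.
Codon 7: AGC Ser / UCC Ser — synonymous.
Synonymous differences: 3.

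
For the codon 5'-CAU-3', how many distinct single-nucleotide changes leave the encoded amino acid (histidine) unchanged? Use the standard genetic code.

1

Position 1: none → 0 synonymous.
Position 2: none → 0 synonymous.
Position 3: CAC → 1 synonymous.
Total: 0 + 0 + 1 = 1.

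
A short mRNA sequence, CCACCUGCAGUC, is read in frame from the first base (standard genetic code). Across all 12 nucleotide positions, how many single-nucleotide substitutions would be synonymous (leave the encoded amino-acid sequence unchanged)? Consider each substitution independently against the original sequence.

12

Codon 1 (CCA, Pro): 3 synonymous substitutions.
Codon 2 (CCU, Pro): 3 synonymous substitutions.
Codon 3 (GCA, Ala): 3 synonymous substitutions.
Codon 4 (GUC, Val): 3 synonymous substitutions.
Total: 3 + 3 + 3 + 3 = 12.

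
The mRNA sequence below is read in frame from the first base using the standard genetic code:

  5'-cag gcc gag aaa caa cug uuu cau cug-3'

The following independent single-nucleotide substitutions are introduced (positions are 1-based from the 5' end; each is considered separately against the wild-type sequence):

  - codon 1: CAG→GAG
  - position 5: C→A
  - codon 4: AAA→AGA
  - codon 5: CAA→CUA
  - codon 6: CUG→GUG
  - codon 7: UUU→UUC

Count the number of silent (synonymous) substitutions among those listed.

Codon 1: CAG (Gln) → GAG (Glu) — missense.
Codon 2: GCC (Ala) → GAC (Asp) — missense.
Codon 4: AAA (Lys) → AGA (Arg) — missense.
Codon 5: CAA (Gln) → CUA (Leu) — missense.
Codon 6: CUG (Leu) → GUG (Val) — missense.
Codon 7: UUU (Phe) → UUC (Phe) — synonymous.
Synonymous: 1 of 6.

1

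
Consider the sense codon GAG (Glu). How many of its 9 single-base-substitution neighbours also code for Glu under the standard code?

1

Position 1: none → 0 synonymous.
Position 2: none → 0 synonymous.
Position 3: GAA → 1 synonymous.
Total: 0 + 0 + 1 = 1.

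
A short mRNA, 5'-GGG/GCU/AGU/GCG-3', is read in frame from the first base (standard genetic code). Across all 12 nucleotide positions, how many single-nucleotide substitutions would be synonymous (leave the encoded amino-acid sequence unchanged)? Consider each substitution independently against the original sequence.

10

Codon 1 (GGG, Gly): 3 synonymous substitutions.
Codon 2 (GCU, Ala): 3 synonymous substitutions.
Codon 3 (AGU, Ser): 1 synonymous substitution.
Codon 4 (GCG, Ala): 3 synonymous substitutions.
Total: 3 + 3 + 1 + 3 = 10.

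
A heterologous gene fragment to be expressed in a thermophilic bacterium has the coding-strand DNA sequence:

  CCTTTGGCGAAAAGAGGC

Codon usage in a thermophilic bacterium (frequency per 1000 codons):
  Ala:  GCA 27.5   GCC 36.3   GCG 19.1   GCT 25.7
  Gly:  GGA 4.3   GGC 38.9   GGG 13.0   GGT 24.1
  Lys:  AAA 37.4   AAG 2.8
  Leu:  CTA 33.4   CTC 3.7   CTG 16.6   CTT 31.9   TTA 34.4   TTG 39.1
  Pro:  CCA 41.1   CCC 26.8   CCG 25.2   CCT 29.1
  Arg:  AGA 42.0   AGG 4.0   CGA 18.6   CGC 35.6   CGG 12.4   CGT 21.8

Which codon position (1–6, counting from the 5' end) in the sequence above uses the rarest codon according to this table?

Codon 1 CCT (Pro): 29.1 per 1000.
Codon 2 TTG (Leu): 39.1 per 1000.
Codon 3 GCG (Ala): 19.1 per 1000.
Codon 4 AAA (Lys): 37.4 per 1000.
Codon 5 AGA (Arg): 42.0 per 1000.
Codon 6 GGC (Gly): 38.9 per 1000.
Lowest frequency is 19.1 at codon 3.

3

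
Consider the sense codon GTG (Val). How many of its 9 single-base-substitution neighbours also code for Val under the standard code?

Position 1: none → 0 synonymous.
Position 2: none → 0 synonymous.
Position 3: GTT, GTC, GTA → 3 synonymous.
Total: 0 + 0 + 3 = 3.

3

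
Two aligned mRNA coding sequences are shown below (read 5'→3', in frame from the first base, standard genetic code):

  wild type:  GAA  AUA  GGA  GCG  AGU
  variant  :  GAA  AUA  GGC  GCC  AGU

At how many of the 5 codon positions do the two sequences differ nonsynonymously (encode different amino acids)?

0

Codon 1: GAA Glu / GAA Glu — identical.
Codon 2: AUA Ile / AUA Ile — identical.
Codon 3: GGA Gly / GGC Gly — synonymous.
Codon 4: GCG Ala / GCC Ala — synonymous.
Codon 5: AGU Ser / AGU Ser — identical.
Nonsynonymous differences: 0.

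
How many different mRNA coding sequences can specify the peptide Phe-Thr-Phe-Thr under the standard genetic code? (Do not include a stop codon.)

64

Phe: 2 codons.
Thr: 4 codons.
Phe: 2 codons.
Thr: 4 codons.
2 × 4 × 2 × 4 = 64.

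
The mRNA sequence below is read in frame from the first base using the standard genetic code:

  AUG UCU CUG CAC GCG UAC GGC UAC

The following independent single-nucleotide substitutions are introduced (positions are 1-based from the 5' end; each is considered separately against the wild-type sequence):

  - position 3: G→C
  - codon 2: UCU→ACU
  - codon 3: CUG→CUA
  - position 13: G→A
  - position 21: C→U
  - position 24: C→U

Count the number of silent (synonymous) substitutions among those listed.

Codon 1: AUG (Met) → AUC (Ile) — missense.
Codon 2: UCU (Ser) → ACU (Thr) — missense.
Codon 3: CUG (Leu) → CUA (Leu) — synonymous.
Codon 5: GCG (Ala) → ACG (Thr) — missense.
Codon 7: GGC (Gly) → GGU (Gly) — synonymous.
Codon 8: UAC (Tyr) → UAU (Tyr) — synonymous.
Synonymous: 3 of 6.

3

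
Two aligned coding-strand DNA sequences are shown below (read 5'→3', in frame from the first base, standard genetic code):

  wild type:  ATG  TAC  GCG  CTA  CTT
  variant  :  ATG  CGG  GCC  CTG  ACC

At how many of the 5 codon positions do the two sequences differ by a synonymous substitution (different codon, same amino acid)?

2

Codon 1: ATG Met / ATG Met — identical.
Codon 2: TAC Tyr / CGG Arg — nonsynonymous.
Codon 3: GCG Ala / GCC Ala — synonymous.
Codon 4: CTA Leu / CTG Leu — synonymous.
Codon 5: CTT Leu / ACC Thr — nonsynonymous.
Synonymous differences: 2.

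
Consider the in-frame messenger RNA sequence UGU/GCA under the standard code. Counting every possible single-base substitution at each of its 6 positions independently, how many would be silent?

4

Codon 1 (UGU, Cys): 1 synonymous substitution.
Codon 2 (GCA, Ala): 3 synonymous substitutions.
Total: 1 + 3 = 4.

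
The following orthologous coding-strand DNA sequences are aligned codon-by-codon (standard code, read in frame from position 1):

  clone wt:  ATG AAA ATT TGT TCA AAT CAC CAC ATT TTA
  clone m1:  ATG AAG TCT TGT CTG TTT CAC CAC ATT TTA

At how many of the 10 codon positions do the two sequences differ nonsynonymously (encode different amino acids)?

Codon 1: ATG Met / ATG Met — identical.
Codon 2: AAA Lys / AAG Lys — synonymous.
Codon 3: ATT Ile / TCT Ser — nonsynonymous.
Codon 4: TGT Cys / TGT Cys — identical.
Codon 5: TCA Ser / CTG Leu — nonsynonymous.
Codon 6: AAT Asn / TTT Phe — nonsynonymous.
Codon 7: CAC His / CAC His — identical.
Codon 8: CAC His / CAC His — identical.
Codon 9: ATT Ile / ATT Ile — identical.
Codon 10: TTA Leu / TTA Leu — identical.
Nonsynonymous differences: 3.

3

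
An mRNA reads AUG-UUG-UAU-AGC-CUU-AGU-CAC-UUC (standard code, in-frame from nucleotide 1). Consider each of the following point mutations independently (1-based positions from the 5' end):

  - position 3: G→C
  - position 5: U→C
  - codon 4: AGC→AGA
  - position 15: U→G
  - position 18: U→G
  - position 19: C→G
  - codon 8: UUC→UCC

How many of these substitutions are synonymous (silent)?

Codon 1: AUG (Met) → AUC (Ile) — missense.
Codon 2: UUG (Leu) → UCG (Ser) — missense.
Codon 4: AGC (Ser) → AGA (Arg) — missense.
Codon 5: CUU (Leu) → CUG (Leu) — synonymous.
Codon 6: AGU (Ser) → AGG (Arg) — missense.
Codon 7: CAC (His) → GAC (Asp) — missense.
Codon 8: UUC (Phe) → UCC (Ser) — missense.
Synonymous: 1 of 7.

1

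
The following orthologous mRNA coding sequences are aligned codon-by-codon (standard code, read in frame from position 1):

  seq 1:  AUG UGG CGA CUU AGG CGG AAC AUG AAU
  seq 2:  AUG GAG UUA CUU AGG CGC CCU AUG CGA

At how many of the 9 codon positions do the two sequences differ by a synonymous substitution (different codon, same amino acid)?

Codon 1: AUG Met / AUG Met — identical.
Codon 2: UGG Trp / GAG Glu — nonsynonymous.
Codon 3: CGA Arg / UUA Leu — nonsynonymous.
Codon 4: CUU Leu / CUU Leu — identical.
Codon 5: AGG Arg / AGG Arg — identical.
Codon 6: CGG Arg / CGC Arg — synonymous.
Codon 7: AAC Asn / CCU Pro — nonsynonymous.
Codon 8: AUG Met / AUG Met — identical.
Codon 9: AAU Asn / CGA Arg — nonsynonymous.
Synonymous differences: 1.

1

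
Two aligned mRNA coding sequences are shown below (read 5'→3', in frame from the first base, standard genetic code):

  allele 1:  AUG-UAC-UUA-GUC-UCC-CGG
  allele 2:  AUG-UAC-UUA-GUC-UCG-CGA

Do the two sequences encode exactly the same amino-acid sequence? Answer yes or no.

Codon 1: AUG Met / AUG Met — identical.
Codon 2: UAC Tyr / UAC Tyr — identical.
Codon 3: UUA Leu / UUA Leu — identical.
Codon 4: GUC Val / GUC Val — identical.
Codon 5: UCC Ser / UCG Ser — synonymous.
Codon 6: CGG Arg / CGA Arg — synonymous.
Nonsynonymous differences: 0 → same protein.

yes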